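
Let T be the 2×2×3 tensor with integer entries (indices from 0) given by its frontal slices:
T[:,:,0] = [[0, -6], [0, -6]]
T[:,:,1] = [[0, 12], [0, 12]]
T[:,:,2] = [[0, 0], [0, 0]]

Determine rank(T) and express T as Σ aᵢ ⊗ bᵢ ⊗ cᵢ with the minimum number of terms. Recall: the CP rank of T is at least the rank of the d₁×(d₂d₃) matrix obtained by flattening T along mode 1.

Lower bound: T ≠ 0 (e.g. T[0,1,0] = -6), so rank(T) ≥ 1.
Upper bound: if T = a ⊗ b ⊗ c then every fibre of T is a multiple of the corresponding factor, so read the factors off the fibres through the nonzero entry T[0,1,0] = -6.
The mode-1 fibre T[:,1,0] = [-6, -6] gives a = [1, 1] (primitive direction); the mode-2 fibre T[0,:,0] = [0, -6] gives b = [0, 1]; then c[k] = T[0,1,k] / (a[0]·b[1]) = [-6, 12, 0] / 1 = [-6, 12, 0].
Expanding [1, 1] ⊗ [0, 1] ⊗ [-6, 12, 0] reproduces all 12 entries of T, so T = [1, 1] ⊗ [0, 1] ⊗ [-6, 12, 0] and rank(T) ≤ 1.
These bounds meet, so rank(T) = 1.

rank(T) = 1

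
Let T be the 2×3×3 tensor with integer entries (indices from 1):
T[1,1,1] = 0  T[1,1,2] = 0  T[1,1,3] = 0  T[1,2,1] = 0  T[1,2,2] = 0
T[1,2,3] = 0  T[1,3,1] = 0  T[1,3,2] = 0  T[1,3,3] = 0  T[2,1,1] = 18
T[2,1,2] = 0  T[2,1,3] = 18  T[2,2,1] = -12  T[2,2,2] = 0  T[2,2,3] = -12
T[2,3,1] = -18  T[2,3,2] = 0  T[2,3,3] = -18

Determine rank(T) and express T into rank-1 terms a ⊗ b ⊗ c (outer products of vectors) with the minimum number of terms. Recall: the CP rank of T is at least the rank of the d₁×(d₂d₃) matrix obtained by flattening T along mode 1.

rank(T) = 1

Lower bound: T ≠ 0 (e.g. T[2,1,1] = 18), so rank(T) ≥ 1.
Upper bound: the mode-1 fibre T[:,1,1] = [0, 18] gives a = [0, 1] (primitive direction); the mode-2 fibre T[2,:,1] = [18, -12, -18] gives b = [3, -2, -3]; then c[k] = T[2,1,k] / (a[2]·b[1]) = [18, 0, 18] / 3 = [6, 0, 6].
Expanding [0, 1] ⊗ [3, -2, -3] ⊗ [6, 0, 6] reproduces all 18 entries of T, so T = [0, 1] ⊗ [3, -2, -3] ⊗ [6, 0, 6] and rank(T) ≤ 1.
These bounds meet, so rank(T) = 1.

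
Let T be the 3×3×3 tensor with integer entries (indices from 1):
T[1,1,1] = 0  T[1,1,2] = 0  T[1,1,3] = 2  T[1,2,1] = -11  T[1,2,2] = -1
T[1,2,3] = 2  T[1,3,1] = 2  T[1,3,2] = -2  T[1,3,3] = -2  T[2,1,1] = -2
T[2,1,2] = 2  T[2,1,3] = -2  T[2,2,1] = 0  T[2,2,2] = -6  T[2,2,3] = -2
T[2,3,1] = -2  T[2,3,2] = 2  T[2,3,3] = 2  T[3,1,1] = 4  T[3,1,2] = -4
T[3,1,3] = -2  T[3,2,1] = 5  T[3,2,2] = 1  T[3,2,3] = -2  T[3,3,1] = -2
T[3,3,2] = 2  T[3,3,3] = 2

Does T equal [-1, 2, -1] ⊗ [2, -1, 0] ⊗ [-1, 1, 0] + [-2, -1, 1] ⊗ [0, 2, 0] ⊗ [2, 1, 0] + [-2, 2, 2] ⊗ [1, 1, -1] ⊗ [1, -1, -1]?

Reconstruct entrywise from the claimed factors. For example, T[2,2,1] = 0 and Σₗ aₗ[2]bₗ[2]cₗ[1] = (2)·(-1)·(-1) + (-1)·(2)·(2) + (2)·(1)·(1) = 0; checking all 27 entries, every one matches. The claim holds.

Yes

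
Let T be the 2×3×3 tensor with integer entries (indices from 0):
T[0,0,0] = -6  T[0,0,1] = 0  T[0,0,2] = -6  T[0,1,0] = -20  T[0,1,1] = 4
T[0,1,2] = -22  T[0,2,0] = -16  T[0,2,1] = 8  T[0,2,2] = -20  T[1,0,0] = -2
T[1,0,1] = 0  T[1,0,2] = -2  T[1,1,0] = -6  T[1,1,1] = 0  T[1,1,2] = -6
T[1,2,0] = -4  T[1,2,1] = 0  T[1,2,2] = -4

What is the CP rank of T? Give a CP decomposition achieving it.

rank(T) = 2

Lower bound: the mode-1 unfolding of T (rows indexed by i, columns by (j,k) = (0,0), (0,1), (0,2), (1,0), (1,1), (1,2), (2,0), (2,1), (2,2)) is [[-6, 0, -6, -20, 4, -22, -16, 8, -20], [-2, 0, -2, -6, 0, -6, -4, 0, -4]].
There the 2×2 minor on rows i ∈ {0, 1}, columns (j,k) ∈ {(0,0), (1,0)} is det [[-6, -20], [-2, -6]] = -4 ≠ 0, so this unfolding has rank ≥ 2; CP rank is at least every unfolding rank, so rank(T) ≥ 2. (This is only a lower bound: in general the CP rank may exceed every unfolding rank, so we still need to exhibit 2 rank-1 terms summing to T.)
Upper bound — finding two terms. Write S_k = T[:,:,k] for the frontal slices: S₀ = [[-6, -20, -16], [-2, -6, -4]], S₁ = [[0, 4, 8], [0, 0, 0]], S₂ = [[-6, -22, -20], [-2, -6, -4]].
If T = a₁ ⊗ b₁ ⊗ c₁ + a₂ ⊗ b₂ ⊗ c₂ then each S_k = c₁[k]·a₁b₁ᵀ + c₂[k]·a₂b₂ᵀ. S₀ and S₁ are linearly independent, so a₁b₁ᵀ and a₂b₂ᵀ must span the same plane of matrices: they are the rank-1 matrices of the form x·S₀ + y·S₁.
The 2×2 minor of x·S₀ + y·S₁ on rows {0,1}, columns {0,1} is −4·x² + 8·xy = (-4)·(x − 2·y)(x), vanishing at (x:y) = (2:1) and (0:1).
M₁ = 2·S₀ + S₁ = [[-12, -36, -24], [-4, -12, -8]] = (-4)·[3, 1][1, 3, 2]ᵀ and M₂ = S₁ = [[0, 4, 8], [0, 0, 0]] = 4·[1, 0][0, 1, 2]ᵀ, so take a₁ = [3, 1], b₁ = [1, 3, 2], a₂ = [1, 0], b₂ = [0, 1, 2].
Each slice is an integer combination of E₁ = a₁b₁ᵀ and E₂ = a₂b₂ᵀ: S₀ = −2·E₁ − 2·E₂, S₁ = 4·E₂, S₂ = −2·E₁ − 4·E₂; reading off coefficients, c₁ = [-2, 0, -2] and c₂ = [-2, 4, -4].
Hence T = [3, 1] ⊗ [1, 3, 2] ⊗ [-2, 0, -2] + [1, 0] ⊗ [0, 1, 2] ⊗ [-2, 4, -4], so rank(T) ≤ 2.
These bounds meet, so rank(T) = 2.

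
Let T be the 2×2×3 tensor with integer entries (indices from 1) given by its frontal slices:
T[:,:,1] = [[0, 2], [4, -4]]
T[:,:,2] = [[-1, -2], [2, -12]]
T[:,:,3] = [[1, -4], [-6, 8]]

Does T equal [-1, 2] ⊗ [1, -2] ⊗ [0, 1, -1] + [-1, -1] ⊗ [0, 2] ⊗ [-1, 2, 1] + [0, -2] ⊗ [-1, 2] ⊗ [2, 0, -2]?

No

Reconstruct entry (2,2,1) from the claimed factors: Σₗ aₗ[2]bₗ[2]cₗ[1] = (2)·(-2)·(0) + (-1)·(2)·(-1) + (-2)·(2)·(2) = -6, but T[2,2,1] = -4. The claim is false.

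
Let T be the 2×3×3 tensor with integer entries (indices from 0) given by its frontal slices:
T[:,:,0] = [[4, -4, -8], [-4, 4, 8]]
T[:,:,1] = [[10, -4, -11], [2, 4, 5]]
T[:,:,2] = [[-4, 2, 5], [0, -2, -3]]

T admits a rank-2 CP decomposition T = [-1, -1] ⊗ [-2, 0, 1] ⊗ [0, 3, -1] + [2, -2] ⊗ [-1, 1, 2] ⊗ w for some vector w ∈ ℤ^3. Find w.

w = [-2, -2, 1]

Subtract the known terms from T to get the rank-1 residual R = [2, -2] ⊗ [-1, 1, 2] ⊗ w, so R[i,j,k] = a[i]·b[j]·w[k]. Pick indices with nonzero a[0]·b[0] = (2)·(-1) = -2. Only the fibre through (0,0,·) is needed: R[0,0,:] = T[0,0,:] − Σₗ aₗ[0]bₗ[0]cₗ = [4, 10, -4] − (-1)·(-2)·[0, 3, -1] = [4, 4, -2]. Then w[k] = R[0,0,k] / -2 for each k, giving w = [4, 4, -2] / -2 = [-2, -2, 1].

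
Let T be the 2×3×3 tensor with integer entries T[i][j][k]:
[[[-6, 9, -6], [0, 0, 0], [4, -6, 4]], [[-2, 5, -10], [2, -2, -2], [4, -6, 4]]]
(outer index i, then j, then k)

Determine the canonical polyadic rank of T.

2

Lower bound: in the mode-1 unfolding of T (rows indexed by i, columns by (j,k)) the 2×2 minor on rows i ∈ {0, 1}, columns (j,k) ∈ {(0,0), (0,1)} is det [[-6, 9], [-2, 5]] = -12 ≠ 0, so that unfolding has rank ≥ 2 and hence rank(T) ≥ 2 (CP rank is at least every unfolding rank, though it can be larger).
Upper bound: with S_k = T[:,:,k], the two rank-1 terms a₁b₁ᵀ, a₂b₂ᵀ are the rank-1 members of the pencil x·S₀ + y·S₁.
The 2×2 minor of x·S₀ + y·S₁ on rows {0,1}, columns {0,1} is −12·x² + 30·xy − 18·y² = (-6)·(2·x − 3·y)(x − y), vanishing at (x:y) = (3:2) and (1:1).
M₁ = 3·S₀ + 2·S₁ = [[0, 0, 0], [4, 2, 0]] = 2·(0, 1)(2, 1, 0)ᵀ and M₂ = S₀ + S₁ = [[3, 0, -2], [3, 0, -2]] = (1, 1)(3, 0, -2)ᵀ, so take a₁ = (0, 1), b₁ = (2, 1, 0), a₂ = (1, 1), b₂ = (3, 0, -2).
Each slice is an integer combination of E₁ = a₁b₁ᵀ and E₂ = a₂b₂ᵀ: S₀ = 2·E₁ − 2·E₂, S₁ = −2·E₁ + 3·E₂, S₂ = −2·E₁ − 2·E₂; reading off coefficients, c₁ = (2, -2, -2) and c₂ = (-2, 3, -2).
Hence T = (0, 1) ⊗ (2, 1, 0) ⊗ (2, -2, -2) + (1, 1) ⊗ (3, 0, -2) ⊗ (-2, 3, -2), so rank(T) ≤ 2.
These bounds meet, so rank(T) = 2.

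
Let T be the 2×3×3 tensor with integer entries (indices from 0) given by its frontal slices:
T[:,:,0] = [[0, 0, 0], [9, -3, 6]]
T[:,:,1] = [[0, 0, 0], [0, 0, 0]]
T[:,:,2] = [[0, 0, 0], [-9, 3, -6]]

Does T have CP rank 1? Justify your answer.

Yes

If T = a ∘ b ∘ c then every fibre of T is a multiple of the corresponding factor, so read the factors off the fibres through the nonzero entry T[1,0,0] = 9.
The mode-1 fibre T[:,0,0] = [0, 9] gives a = [0, 1] (primitive direction); the mode-2 fibre T[1,:,0] = [9, -3, 6] gives b = [3, -1, 2]; then c[k] = T[1,0,k] / (a[1]·b[0]) = [9, 0, -9] / 3 = [3, 0, -3].
Expanding [0, 1] ∘ [3, -1, 2] ∘ [3, 0, -3] reproduces all 18 entries of T, so T = [0, 1] ∘ [3, -1, 2] ∘ [3, 0, -3] and rank(T) ≤ 1.
Equivalently every frontal slice T[:,:,k] is c[k] times the rank-1 matrix [0, 1] ∘ [3, -1, 2]. So T has rank 1 (it is nonzero).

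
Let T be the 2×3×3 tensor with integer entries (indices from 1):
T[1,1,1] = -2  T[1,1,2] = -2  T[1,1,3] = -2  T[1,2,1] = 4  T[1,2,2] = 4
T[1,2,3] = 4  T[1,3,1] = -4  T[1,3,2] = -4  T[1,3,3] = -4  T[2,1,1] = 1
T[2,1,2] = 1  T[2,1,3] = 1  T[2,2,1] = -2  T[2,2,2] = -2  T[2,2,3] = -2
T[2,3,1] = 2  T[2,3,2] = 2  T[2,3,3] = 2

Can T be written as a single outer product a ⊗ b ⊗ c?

Yes

If T = a ⊗ b ⊗ c then every fibre of T is a multiple of the corresponding factor, so read the factors off the fibres through the nonzero entry T[1,1,1] = -2.
The mode-1 fibre T[:,1,1] = [-2, 1] gives a = [2, -1] (primitive direction); the mode-2 fibre T[1,:,1] = [-2, 4, -4] gives b = [1, -2, 2]; then c[k] = T[1,1,k] / (a[1]·b[1]) = [-2, -2, -2] / 2 = [-1, -1, -1].
Expanding [2, -1] ⊗ [1, -2, 2] ⊗ [-1, -1, -1] reproduces all 18 entries of T, so T = [2, -1] ⊗ [1, -2, 2] ⊗ [-1, -1, -1] and rank(T) ≤ 1.
Equivalently every frontal slice T[:,:,k] is c[k] times the rank-1 matrix [2, -1] ⊗ [1, -2, 2]. So T has rank 1 (it is nonzero).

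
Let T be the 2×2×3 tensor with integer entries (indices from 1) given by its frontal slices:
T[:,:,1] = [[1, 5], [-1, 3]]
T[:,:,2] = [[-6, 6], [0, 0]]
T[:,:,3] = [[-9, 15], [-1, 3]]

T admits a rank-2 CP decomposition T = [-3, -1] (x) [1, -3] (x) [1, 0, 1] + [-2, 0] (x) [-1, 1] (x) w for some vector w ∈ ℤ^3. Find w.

w = [2, -3, -3]

Subtract the known terms from T to get the rank-1 residual R = [-2, 0] (x) [-1, 1] (x) w, so R[i,j,k] = a[i]·b[j]·w[k]. Pick indices with nonzero a[1]·b[1] = (-2)·(-1) = 2. Only the fibre through (1,1,·) is needed: R[1,1,:] = T[1,1,:] − Σₗ aₗ[1]bₗ[1]cₗ = [1, -6, -9] − (-3)·(1)·[1, 0, 1] = [4, -6, -6]. Then w[k] = R[1,1,k] / 2 for each k, giving w = [4, -6, -6] / 2 = [2, -3, -3].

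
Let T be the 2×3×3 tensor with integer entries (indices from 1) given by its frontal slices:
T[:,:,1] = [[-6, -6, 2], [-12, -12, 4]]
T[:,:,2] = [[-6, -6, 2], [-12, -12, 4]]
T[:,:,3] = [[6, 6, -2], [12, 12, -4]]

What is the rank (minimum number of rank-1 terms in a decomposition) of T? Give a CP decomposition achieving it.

rank(T) = 1

Lower bound: T ≠ 0 (e.g. T[1,1,1] = -6), so rank(T) ≥ 1.
Upper bound: if T = a ⊗ b ⊗ c then every fibre of T is a multiple of the corresponding factor, so read the factors off the fibres through the nonzero entry T[1,1,1] = -6.
The mode-1 fibre T[:,1,1] = [-6, -12] gives a = [1, 2] (primitive direction); the mode-2 fibre T[1,:,1] = [-6, -6, 2] gives b = [3, 3, -1]; then c[k] = T[1,1,k] / (a[1]·b[1]) = [-6, -6, 6] / 3 = [-2, -2, 2].
Expanding [1, 2] ⊗ [3, 3, -1] ⊗ [-2, -2, 2] reproduces all 18 entries of T, so T = [1, 2] ⊗ [3, 3, -1] ⊗ [-2, -2, 2] and rank(T) ≤ 1.
These bounds meet, so rank(T) = 1.
Check entry T[1,1,2] = -6: (1)·(3)·(-2) = -6.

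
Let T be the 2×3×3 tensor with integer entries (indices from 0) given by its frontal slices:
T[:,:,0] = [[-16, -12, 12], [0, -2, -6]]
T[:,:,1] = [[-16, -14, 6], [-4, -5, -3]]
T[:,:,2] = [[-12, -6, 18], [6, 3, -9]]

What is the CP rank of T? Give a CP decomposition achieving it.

rank(T) = 2

Lower bound: the mode-1 unfolding of T (rows indexed by i, columns by (j,k) = (0,0), (0,1), (0,2), (1,0), (1,1), (1,2), (2,0), (2,1), (2,2)) is [[-16, -16, -12, -12, -14, -6, 12, 6, 18], [0, -4, 6, -2, -5, 3, -6, -3, -9]].
There the 2×2 minor on rows i ∈ {0, 1}, columns (j,k) ∈ {(0,0), (0,1)} is det [[-16, -16], [0, -4]] = 64 ≠ 0, so this unfolding has rank ≥ 2; CP rank is at least every unfolding rank, so rank(T) ≥ 2. (Flattening ranks never certify an upper bound on CP rank; for that we must actually write T with 2 rank-1 terms.)
Upper bound — finding two terms. Write S_k = T[:,:,k] for the frontal slices: S₀ = [[-16, -12, 12], [0, -2, -6]], S₁ = [[-16, -14, 6], [-4, -5, -3]], S₂ = [[-12, -6, 18], [6, 3, -9]].
If T = a₁ ⊗ b₁ ⊗ c₁ + a₂ ⊗ b₂ ⊗ c₂ then each S_k = c₁[k]·a₁b₁ᵀ + c₂[k]·a₂b₂ᵀ. S₀ and S₁ are linearly independent, so a₁b₁ᵀ and a₂b₂ᵀ must span the same plane of matrices: they are the rank-1 matrices of the form x·S₀ + y·S₁.
The 2×2 minor of x·S₀ + y·S₁ on rows {0,1}, columns {0,1} is 32·x² + 64·xy + 24·y² = 8·(2·x + 3·y)(2·x + y), vanishing at (x:y) = (3:-2) and (1:-2).
M₁ = 3·S₀ − 2·S₁ = [[-16, -8, 24], [8, 4, -12]] = (-4)·(2, -1)(2, 1, -3)ᵀ and M₂ = S₀ − 2·S₁ = [[16, 16, 0], [8, 8, 0]] = 8·(2, 1)(1, 1, 0)ᵀ, so take a₁ = (2, -1), b₁ = (2, 1, -3), a₂ = (2, 1), b₂ = (1, 1, 0).
Each slice is an integer combination of E₁ = a₁b₁ᵀ and E₂ = a₂b₂ᵀ: S₀ = −2·E₁ − 4·E₂, S₁ = −E₁ − 6·E₂, S₂ = −3·E₁; reading off coefficients, c₁ = (-2, -1, -3) and c₂ = (-4, -6, 0).
Hence T = (2, -1) ⊗ (2, 1, -3) ⊗ (-2, -1, -3) + (2, 1) ⊗ (1, 1, 0) ⊗ (-4, -6, 0), so rank(T) ≤ 2.
These bounds meet, so rank(T) = 2.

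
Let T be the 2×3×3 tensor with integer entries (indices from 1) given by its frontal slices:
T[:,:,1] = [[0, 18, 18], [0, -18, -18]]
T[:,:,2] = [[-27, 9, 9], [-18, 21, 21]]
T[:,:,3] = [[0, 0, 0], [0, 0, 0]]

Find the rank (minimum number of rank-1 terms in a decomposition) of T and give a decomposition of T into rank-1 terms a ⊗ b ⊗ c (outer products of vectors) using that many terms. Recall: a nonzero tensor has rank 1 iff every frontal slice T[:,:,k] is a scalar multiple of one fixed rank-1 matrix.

rank(T) = 2

Lower bound: the mode-1 unfolding of T (rows indexed by i, columns by (j,k) = (1,1), (1,2), (1,3), (2,1), (2,2), (2,3), (3,1), (3,2), (3,3)) is [[0, -27, 0, 18, 9, 0, 18, 9, 0], [0, -18, 0, -18, 21, 0, -18, 21, 0]].
There the 2×2 minor on rows i ∈ {1, 2}, columns (j,k) ∈ {(1,2), (2,1)} is det [[-27, 18], [-18, -18]] = 810 ≠ 0, so this unfolding has rank ≥ 2; CP rank is at least every unfolding rank, so rank(T) ≥ 2. (This is only a lower bound: in general the CP rank may exceed every unfolding rank, so we still need to exhibit 2 rank-1 terms summing to T.)
Upper bound — finding two terms. Write S_k = T[:,:,k] for the frontal slices: S₁ = [[0, 18, 18], [0, -18, -18]], S₂ = [[-27, 9, 9], [-18, 21, 21]], S₃ = [[0, 0, 0], [0, 0, 0]].
If T = a₁ ⊗ b₁ ⊗ c₁ + a₂ ⊗ b₂ ⊗ c₂ then each S_k = c₁[k]·a₁b₁ᵀ + c₂[k]·a₂b₂ᵀ. S₁ and S₂ are linearly independent, so a₁b₁ᵀ and a₂b₂ᵀ must span the same plane of matrices: they are the rank-1 matrices of the form x·S₁ + y·S₂.
The 2×2 minor of x·S₁ + y·S₂ on rows {1,2}, columns {1,2} is 810·xy − 405·y² = 405·(2·x − y)(y), vanishing at (x:y) = (1:2) and (1:0).
M₁ = S₁ + 2·S₂ = [[-54, 36, 36], [-36, 24, 24]] = (-6)·[3, 2][3, -2, -2]ᵀ and M₂ = S₁ = [[0, 18, 18], [0, -18, -18]] = 18·[1, -1][0, 1, 1]ᵀ, so take a₁ = [3, 2], b₁ = [3, -2, -2], a₂ = [1, -1], b₂ = [0, 1, 1].
Each slice is an integer combination of E₁ = a₁b₁ᵀ and E₂ = a₂b₂ᵀ: S₁ = 18·E₂, S₂ = −3·E₁ − 9·E₂, S₃ = 0; reading off coefficients, c₁ = [0, -3, 0] and c₂ = [18, -9, 0].
Hence T = [3, 2] ⊗ [3, -2, -2] ⊗ [0, -3, 0] + [1, -1] ⊗ [0, 1, 1] ⊗ [18, -9, 0], so rank(T) ≤ 2.
These bounds meet, so rank(T) = 2.
Check entry T[1,3,3] = 0: (3)·(-2)·(0) + (1)·(1)·(0) = 0.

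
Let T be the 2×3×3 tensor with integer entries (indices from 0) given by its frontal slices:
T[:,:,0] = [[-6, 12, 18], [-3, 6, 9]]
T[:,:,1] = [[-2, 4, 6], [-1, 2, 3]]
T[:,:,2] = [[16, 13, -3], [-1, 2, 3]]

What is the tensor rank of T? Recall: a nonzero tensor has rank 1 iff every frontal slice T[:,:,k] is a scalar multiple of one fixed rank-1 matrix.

2

Lower bound: the mode-2 unfolding of T (rows indexed by j, columns by (i,k) = (0,0), (0,1), (0,2), (1,0), (1,1), (1,2)) is [[-6, -2, 16, -3, -1, -1], [12, 4, 13, 6, 2, 2], [18, 6, -3, 9, 3, 3]].
There the 2×2 minor on rows j ∈ {0, 1}, columns (i,k) ∈ {(0,0), (0,2)} is det [[-6, 16], [12, 13]] = -270 ≠ 0, so this unfolding has rank ≥ 2; CP rank is at least every unfolding rank, so rank(T) ≥ 2. (Unfolding ranks only ever bound the CP rank from below — rank(T) can be strictly larger than all of them — so the matching upper bound has to come from an explicit 2-term decomposition.)
Upper bound — finding two terms. Write S_k = T[:,:,k] for the frontal slices: S₀ = [[-6, 12, 18], [-3, 6, 9]], S₁ = [[-2, 4, 6], [-1, 2, 3]], S₂ = [[16, 13, -3], [-1, 2, 3]].
If T = a₁ ⊗ b₁ ⊗ c₁ + a₂ ⊗ b₂ ⊗ c₂ then each S_k = c₁[k]·a₁b₁ᵀ + c₂[k]·a₂b₂ᵀ. S₀ and S₂ are linearly independent, so a₁b₁ᵀ and a₂b₂ᵀ must span the same plane of matrices: they are the rank-1 matrices of the form x·S₀ + y·S₂.
The 2×2 minor of x·S₀ + y·S₂ on rows {0,1}, columns {0,1} is 135·xy + 45·y² = 45·(y)(3·x + y), vanishing at (x:y) = (1:0) and (1:-3).
M₁ = S₀ = [[-6, 12, 18], [-3, 6, 9]] = (-3)·(2, 1)(1, -2, -3)ᵀ and M₂ = S₀ − 3·S₂ = [[-54, -27, 27], [0, 0, 0]] = (-27)·(1, 0)(2, 1, -1)ᵀ, so take a₁ = (2, 1), b₁ = (1, -2, -3), a₂ = (1, 0), b₂ = (2, 1, -1).
Each slice is an integer combination of E₁ = a₁b₁ᵀ and E₂ = a₂b₂ᵀ: S₀ = −3·E₁, S₁ = −E₁, S₂ = −E₁ + 9·E₂; reading off coefficients, c₁ = (-3, -1, -1) and c₂ = (0, 0, 9).
Hence T = (2, 1) ⊗ (1, -2, -3) ⊗ (-3, -1, -1) + (1, 0) ⊗ (2, 1, -1) ⊗ (0, 0, 9), so rank(T) ≤ 2.
These bounds meet, so rank(T) = 2.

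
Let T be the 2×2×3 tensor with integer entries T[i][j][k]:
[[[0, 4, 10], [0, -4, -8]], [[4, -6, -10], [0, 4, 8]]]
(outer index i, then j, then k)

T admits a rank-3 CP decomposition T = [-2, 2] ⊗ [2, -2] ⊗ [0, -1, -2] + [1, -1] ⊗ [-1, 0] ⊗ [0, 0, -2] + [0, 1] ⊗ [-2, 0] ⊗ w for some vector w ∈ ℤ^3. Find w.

w = [-2, 1, 0]

Subtract the known terms from T to get the rank-1 residual R = [0, 1] ⊗ [-2, 0] ⊗ w, so R[i,j,k] = a[i]·b[j]·w[k]. Pick indices with nonzero a[1]·b[0] = (1)·(-2) = -2. Only the fibre through (1,0,·) is needed: R[1,0,:] = T[1,0,:] − Σₗ aₗ[1]bₗ[0]cₗ = [4, -6, -10] − (2)·(2)·[0, -1, -2] − (-1)·(-1)·[0, 0, -2] = [4, -2, 0]. Then w[k] = R[1,0,k] / -2 for each k, giving w = [4, -2, 0] / -2 = [-2, 1, 0].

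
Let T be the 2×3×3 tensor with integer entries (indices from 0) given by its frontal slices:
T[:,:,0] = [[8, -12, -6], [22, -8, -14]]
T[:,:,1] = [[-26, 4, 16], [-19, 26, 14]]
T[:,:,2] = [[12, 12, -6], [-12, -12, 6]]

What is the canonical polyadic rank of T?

2

Lower bound: in the mode-1 unfolding of T (rows indexed by i, columns by (j,k)) the 2×2 minor on rows i ∈ {0, 1}, columns (j,k) ∈ {(0,0), (0,1)} is det [[8, -26], [22, -19]] = 420 ≠ 0, so that unfolding has rank ≥ 2 and hence rank(T) ≥ 2 (CP rank is at least every unfolding rank, though it can be larger).
Upper bound: with S_k = T[:,:,k], the two rank-1 terms a₁b₁ᵀ, a₂b₂ᵀ are the rank-1 members of the pencil x·S₀ + y·S₁.
The 2×2 minor of x·S₀ + y·S₁ on rows {0,1}, columns {0,1} is 200·x² + 100·xy − 600·y² = 100·(2·x − 3·y)(x + 2·y), vanishing at (x:y) = (3:2) and (2:-1).
M₁ = 3·S₀ + 2·S₁ = [[-28, -28, 14], [28, 28, -14]] = (-14)·(1, -1)(2, 2, -1)ᵀ and M₂ = 2·S₀ − S₁ = [[42, -28, -28], [63, -42, -42]] = 7·(2, 3)(3, -2, -2)ᵀ, so take a₁ = (1, -1), b₁ = (2, 2, -1), a₂ = (2, 3), b₂ = (3, -2, -2).
Each slice is an integer combination of E₁ = a₁b₁ᵀ and E₂ = a₂b₂ᵀ: S₀ = −2·E₁ + 2·E₂, S₁ = −4·E₁ − 3·E₂, S₂ = 6·E₁; reading off coefficients, c₁ = (-2, -4, 6) and c₂ = (2, -3, 0).
Hence T = (1, -1) ⊗ (2, 2, -1) ⊗ (-2, -4, 6) + (2, 3) ⊗ (3, -2, -2) ⊗ (2, -3, 0), so rank(T) ≤ 2.
These bounds meet, so rank(T) = 2.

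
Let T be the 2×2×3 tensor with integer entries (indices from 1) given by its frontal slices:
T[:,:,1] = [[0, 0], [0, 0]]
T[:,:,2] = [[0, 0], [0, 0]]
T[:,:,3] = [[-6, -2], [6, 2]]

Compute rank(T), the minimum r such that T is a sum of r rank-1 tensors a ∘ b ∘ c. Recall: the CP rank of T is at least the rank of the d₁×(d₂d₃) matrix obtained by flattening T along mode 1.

Lower bound: T ≠ 0 (e.g. T[1,1,3] = -6), so rank(T) ≥ 1.
Upper bound: the mode-1 fibre T[:,1,3] = [-6, 6] gives a = [1, -1] (primitive direction); the mode-2 fibre T[1,:,3] = [-6, -2] gives b = [3, 1]; then c[k] = T[1,1,k] / (a[1]·b[1]) = [0, 0, -6] / 3 = [0, 0, -2].
Expanding [1, -1] ∘ [3, 1] ∘ [0, 0, -2] reproduces all 12 entries of T, so T = [1, -1] ∘ [3, 1] ∘ [0, 0, -2] and rank(T) ≤ 1.
These bounds meet, so rank(T) = 1.

1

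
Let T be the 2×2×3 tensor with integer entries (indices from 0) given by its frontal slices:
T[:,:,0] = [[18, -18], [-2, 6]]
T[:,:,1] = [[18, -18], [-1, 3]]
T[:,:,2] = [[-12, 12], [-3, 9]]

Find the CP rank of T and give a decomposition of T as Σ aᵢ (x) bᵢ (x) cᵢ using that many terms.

Lower bound: in the mode-3 unfolding of T (rows indexed by k, columns by (i,j)) the 2×2 minor on rows k ∈ {0, 1}, columns (i,j) ∈ {(0,0), (1,0)} is det [[18, -2], [18, -1]] = 18 ≠ 0, so that unfolding has rank ≥ 2 and hence rank(T) ≥ 2 (CP rank is at least every unfolding rank, though it can be larger).
Upper bound: with S_k = T[:,:,k], the two rank-1 terms a₁b₁ᵀ, a₂b₂ᵀ are the rank-1 members of the pencil x·S₀ + y·S₁.
det(x·S₀ + y·S₁) is 72·x² + 108·xy + 36·y² = 36·(x + y)(2·x + y), vanishing at (x:y) = (1:-1) and (1:-2).
M₁ = S₀ − S₁ = [[0, 0], [-1, 3]] = −[0, 1][1, -3]ᵀ and M₂ = S₀ − 2·S₁ = [[-18, 18], [0, 0]] = (-18)·[1, 0][1, -1]ᵀ, so take a₁ = [0, 1], b₁ = [1, -3], a₂ = [1, 0], b₂ = [1, -1].
Each slice is an integer combination of E₁ = a₁b₁ᵀ and E₂ = a₂b₂ᵀ: S₀ = −2·E₁ + 18·E₂, S₁ = −E₁ + 18·E₂, S₂ = −3·E₁ − 12·E₂; reading off coefficients, c₁ = [-2, -1, -3] and c₂ = [18, 18, -12].
Hence T = [0, 1] (x) [1, -3] (x) [-2, -1, -3] + [1, 0] (x) [1, -1] (x) [18, 18, -12], so rank(T) ≤ 2.
These bounds meet, so rank(T) = 2.

rank(T) = 2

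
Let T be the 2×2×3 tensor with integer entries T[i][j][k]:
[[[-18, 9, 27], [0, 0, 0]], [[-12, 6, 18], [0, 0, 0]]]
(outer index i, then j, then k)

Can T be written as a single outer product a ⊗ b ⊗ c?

If T = a ⊗ b ⊗ c then every fibre of T is a multiple of the corresponding factor, so read the factors off the fibres through the nonzero entry T[0,0,0] = -18.
The mode-1 fibre T[:,0,0] = [-18, -12] gives a = (3, 2) (primitive direction); the mode-2 fibre T[0,:,0] = [-18, 0] gives b = (1, 0); then c[k] = T[0,0,k] / (a[0]·b[0]) = [-18, 9, 27] / 3 = (-6, 3, 9).
Expanding (3, 2) ⊗ (1, 0) ⊗ (-6, 3, 9) reproduces all 12 entries of T, so T = (3, 2) ⊗ (1, 0) ⊗ (-6, 3, 9) and rank(T) ≤ 1.
Equivalently every frontal slice T[:,:,k] is c[k] times the rank-1 matrix (3, 2) ⊗ (1, 0). So T has rank 1 (it is nonzero).

Yes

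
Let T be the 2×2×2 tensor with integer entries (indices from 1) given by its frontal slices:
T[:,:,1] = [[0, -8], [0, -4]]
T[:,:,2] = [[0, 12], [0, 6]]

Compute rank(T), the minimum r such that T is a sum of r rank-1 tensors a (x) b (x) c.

Lower bound: T ≠ 0 (e.g. T[1,2,1] = -8), so rank(T) ≥ 1.
Upper bound: if T = a (x) b (x) c then every fibre of T is a multiple of the corresponding factor, so read the factors off the fibres through the nonzero entry T[1,2,1] = -8.
The mode-1 fibre T[:,2,1] = [-8, -4] gives a = [2, 1] (primitive direction); the mode-2 fibre T[1,:,1] = [0, -8] gives b = [0, 1]; then c[k] = T[1,2,k] / (a[1]·b[2]) = [-8, 12] / 2 = [-4, 6].
Expanding [2, 1] (x) [0, 1] (x) [-4, 6] reproduces all 8 entries of T, so T = [2, 1] (x) [0, 1] (x) [-4, 6] and rank(T) ≤ 1.
These bounds meet, so rank(T) = 1.
Check entry T[2,2,1] = -4: (1)·(1)·(-4) = -4.

1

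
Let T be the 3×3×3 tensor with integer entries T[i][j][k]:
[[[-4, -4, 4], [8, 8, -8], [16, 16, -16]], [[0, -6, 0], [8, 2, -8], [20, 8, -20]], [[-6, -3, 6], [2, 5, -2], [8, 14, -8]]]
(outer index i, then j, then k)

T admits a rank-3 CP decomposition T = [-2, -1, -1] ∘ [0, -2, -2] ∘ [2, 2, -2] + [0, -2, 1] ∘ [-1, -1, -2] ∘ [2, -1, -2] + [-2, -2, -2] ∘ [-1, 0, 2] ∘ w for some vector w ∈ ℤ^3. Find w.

w = [-2, -2, 2]

Subtract the known terms from T to get the rank-1 residual R = [-2, -2, -2] ∘ [-1, 0, 2] ∘ w, so R[i,j,k] = a[i]·b[j]·w[k]. Pick indices with nonzero a[0]·b[0] = (-2)·(-1) = 2. Only the fibre through (0,0,·) is needed: R[0,0,:] = T[0,0,:] − Σₗ aₗ[0]bₗ[0]cₗ = [-4, -4, 4] − (-2)·(0)·[2, 2, -2] − (0)·(-1)·[2, -1, -2] = [-4, -4, 4]. Then w[k] = R[0,0,k] / 2 for each k, giving w = [-4, -4, 4] / 2 = [-2, -2, 2].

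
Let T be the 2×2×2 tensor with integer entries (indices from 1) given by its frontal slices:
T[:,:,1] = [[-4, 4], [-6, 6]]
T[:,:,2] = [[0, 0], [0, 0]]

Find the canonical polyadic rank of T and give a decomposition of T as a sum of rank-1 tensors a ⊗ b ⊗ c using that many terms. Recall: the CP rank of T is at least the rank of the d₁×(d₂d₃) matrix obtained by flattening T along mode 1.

rank(T) = 1

Lower bound: T ≠ 0 (e.g. T[1,1,1] = -4), so rank(T) ≥ 1.
Upper bound: the mode-1 fibre T[:,1,1] = [-4, -6] gives a = [2, 3] (primitive direction); the mode-2 fibre T[1,:,1] = [-4, 4] gives b = [1, -1]; then c[k] = T[1,1,k] / (a[1]·b[1]) = [-4, 0] / 2 = [-2, 0].
Expanding [2, 3] ⊗ [1, -1] ⊗ [-2, 0] reproduces all 8 entries of T, so T = [2, 3] ⊗ [1, -1] ⊗ [-2, 0] and rank(T) ≤ 1.
These bounds meet, so rank(T) = 1.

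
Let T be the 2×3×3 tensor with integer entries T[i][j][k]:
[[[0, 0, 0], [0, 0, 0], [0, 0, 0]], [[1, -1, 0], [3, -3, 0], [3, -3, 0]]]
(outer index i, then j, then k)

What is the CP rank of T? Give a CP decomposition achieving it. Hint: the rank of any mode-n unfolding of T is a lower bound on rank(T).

rank(T) = 1

Lower bound: T ≠ 0 (e.g. T[1,0,0] = 1), so rank(T) ≥ 1.
Upper bound: the mode-1 fibre T[:,0,0] = [0, 1] gives a = [0, 1] (primitive direction); the mode-2 fibre T[1,:,0] = [1, 3, 3] gives b = [1, 3, 3]; then c[k] = T[1,0,k] / (a[1]·b[0]) = [1, -1, 0] / 1 = [1, -1, 0].
Expanding [0, 1] (x) [1, 3, 3] (x) [1, -1, 0] reproduces all 18 entries of T, so T = [0, 1] (x) [1, 3, 3] (x) [1, -1, 0] and rank(T) ≤ 1.
These bounds meet, so rank(T) = 1.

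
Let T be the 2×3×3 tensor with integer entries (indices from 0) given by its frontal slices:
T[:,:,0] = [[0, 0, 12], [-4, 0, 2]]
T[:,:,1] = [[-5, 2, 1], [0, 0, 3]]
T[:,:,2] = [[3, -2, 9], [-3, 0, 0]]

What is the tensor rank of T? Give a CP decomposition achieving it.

Lower bound: the mode-2 unfolding of T (rows indexed by j, columns by (i,k) = (0,0), (0,1), (0,2), (1,0), (1,1), (1,2)) is [[0, -5, 3, -4, 0, -3], [0, 2, -2, 0, 0, 0], [12, 1, 9, 2, 3, 0]].
There the 3×3 minor on rows j ∈ {0, 1, 2}, columns (i,k) ∈ {(0,0), (0,1), (0,2)} is det [[0, -5, 3], [0, 2, -2], [12, 1, 9]] = 48 ≠ 0, so this unfolding has rank ≥ 3; CP rank is at least every unfolding rank, so rank(T) ≥ 3. (This is only a lower bound: in general the CP rank may exceed every unfolding rank, so we still need to exhibit 3 rank-1 terms summing to T.)
Upper bound: T is a sum of 3 rank-1 terms, T = [1, 0] ⊗ [1, -2, 1] ⊗ [0, -1, 1] + [2, -1] ⊗ [1, 0, 1] ⊗ [2, -1, 2] + [2, 1] ⊗ [1, 0, -2] ⊗ [-2, -1, -1] (written with every a and b primitive with positive leading entry and the scale carried by c; CP decompositions are not unique, and this one is verified by expanding entrywise), so rank(T) ≤ 3.
These bounds meet, so rank(T) = 3.

rank(T) = 3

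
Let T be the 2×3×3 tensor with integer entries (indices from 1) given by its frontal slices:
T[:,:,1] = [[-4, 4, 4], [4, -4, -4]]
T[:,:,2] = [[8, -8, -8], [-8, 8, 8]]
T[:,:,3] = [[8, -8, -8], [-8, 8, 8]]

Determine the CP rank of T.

Lower bound: T ≠ 0 (e.g. T[1,1,1] = -4), so rank(T) ≥ 1.
Upper bound: if T = a ∘ b ∘ c then every fibre of T is a multiple of the corresponding factor, so read the factors off the fibres through the nonzero entry T[1,1,1] = -4.
The mode-1 fibre T[:,1,1] = [-4, 4] gives a = [1, -1] (primitive direction); the mode-2 fibre T[1,:,1] = [-4, 4, 4] gives b = [1, -1, -1]; then c[k] = T[1,1,k] / (a[1]·b[1]) = [-4, 8, 8] / 1 = [-4, 8, 8].
Expanding [1, -1] ∘ [1, -1, -1] ∘ [-4, 8, 8] reproduces all 18 entries of T, so T = [1, -1] ∘ [1, -1, -1] ∘ [-4, 8, 8] and rank(T) ≤ 1.
These bounds meet, so rank(T) = 1.

1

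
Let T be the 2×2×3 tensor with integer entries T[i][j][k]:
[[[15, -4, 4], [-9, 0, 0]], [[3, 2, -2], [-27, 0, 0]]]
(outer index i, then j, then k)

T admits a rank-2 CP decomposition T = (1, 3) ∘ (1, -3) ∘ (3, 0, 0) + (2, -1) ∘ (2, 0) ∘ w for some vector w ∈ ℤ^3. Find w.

w = (3, -1, 1)

Subtract the known terms from T to get the rank-1 residual R = (2, -1) ∘ (2, 0) ∘ w, so R[i,j,k] = a[i]·b[j]·w[k]. Pick indices with nonzero a[0]·b[0] = (2)·(2) = 4. Only the fibre through (0,0,·) is needed: R[0,0,:] = T[0,0,:] − Σₗ aₗ[0]bₗ[0]cₗ = [15, -4, 4] − (1)·(1)·(3, 0, 0) = [12, -4, 4]. Then w[k] = R[0,0,k] / 4 for each k, giving w = [12, -4, 4] / 4 = (3, -1, 1).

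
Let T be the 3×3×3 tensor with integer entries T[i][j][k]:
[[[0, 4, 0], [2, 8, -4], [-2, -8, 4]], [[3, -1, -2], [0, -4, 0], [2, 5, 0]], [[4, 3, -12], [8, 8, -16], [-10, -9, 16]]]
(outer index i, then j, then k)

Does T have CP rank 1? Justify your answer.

The mode-2 unfolding of T (rows indexed by j, columns by (i,k) = (0,0), (0,1), (0,2), (1,0), (1,1), (1,2), (2,0), (2,1), (2,2)) is [[0, 4, 0, 3, -1, -2, 4, 3, -12], [2, 8, -4, 0, -4, 0, 8, 8, -16], [-2, -8, 4, 2, 5, 0, -10, -9, 16]].
There the 3×3 minor on rows j ∈ {0, 1, 2}, columns (i,k) ∈ {(0,0), (0,1), (1,0)} is det [[0, 4, 3], [2, 8, 0], [-2, -8, 2]] = -16 ≠ 0, so this unfolding has rank ≥ 3; CP rank is at least every unfolding rank, so rank(T) ≥ 3.
In particular rank(T) ≥ 3 > 1, so T is not rank-1.

No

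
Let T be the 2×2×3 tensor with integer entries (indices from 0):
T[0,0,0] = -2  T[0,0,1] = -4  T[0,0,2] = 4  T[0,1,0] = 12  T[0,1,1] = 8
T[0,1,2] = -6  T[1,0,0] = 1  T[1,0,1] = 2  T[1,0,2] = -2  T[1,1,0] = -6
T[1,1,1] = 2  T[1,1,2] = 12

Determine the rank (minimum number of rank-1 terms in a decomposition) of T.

3

Lower bound: the mode-3 unfolding of T (rows indexed by k, columns by (i,j) = (0,0), (0,1), (1,0), (1,1)) is [[-2, 12, 1, -6], [-4, 8, 2, 2], [4, -6, -2, 12]].
There the 3×3 minor on rows k ∈ {0, 1, 2}, columns (i,j) ∈ {(0,0), (0,1), (1,1)} is det [[-2, 12, -6], [-4, 8, 2], [4, -6, 12]] = 504 ≠ 0, so this unfolding has rank ≥ 3; CP rank is at least every unfolding rank, so rank(T) ≥ 3. (Flattening ranks never certify an upper bound on CP rank; for that we must actually write T with 3 rank-1 terms.)
Upper bound: T is a sum of 3 rank-1 terms, T = [1, -2] ⊗ [0, 1] ⊗ [4, -2, -2] + [1, 1] ⊗ [0, 1] ⊗ [4, 2, 4] + [2, -1] ⊗ [1, -2] ⊗ [-1, -2, 2] (one valid choice — decompositions are not unique — normalised so each a, b is primitive with positive first nonzero entry; check it by expanding all entries), so rank(T) ≤ 3.
These bounds meet, so rank(T) = 3.
Check entry T[0,1,0] = 12: (1)·(1)·(4) + (1)·(1)·(4) + (2)·(-2)·(-1) = 12.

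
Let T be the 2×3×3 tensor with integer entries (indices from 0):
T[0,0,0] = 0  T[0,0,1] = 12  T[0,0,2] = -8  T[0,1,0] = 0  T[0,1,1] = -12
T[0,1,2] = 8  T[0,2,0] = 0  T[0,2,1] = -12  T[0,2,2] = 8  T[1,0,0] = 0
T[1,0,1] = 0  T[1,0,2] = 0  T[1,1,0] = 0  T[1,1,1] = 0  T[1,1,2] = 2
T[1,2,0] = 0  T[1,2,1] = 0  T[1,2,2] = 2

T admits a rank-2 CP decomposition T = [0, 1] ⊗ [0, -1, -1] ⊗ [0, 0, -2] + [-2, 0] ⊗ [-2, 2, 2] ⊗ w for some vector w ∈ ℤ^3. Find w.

w = [0, 3, -2]

Subtract the known terms from T to get the rank-1 residual R = [-2, 0] ⊗ [-2, 2, 2] ⊗ w, so R[i,j,k] = a[i]·b[j]·w[k]. Pick indices with nonzero a[0]·b[0] = (-2)·(-2) = 4. Only the fibre through (0,0,·) is needed: R[0,0,:] = T[0,0,:] − Σₗ aₗ[0]bₗ[0]cₗ = [0, 12, -8] − (0)·(0)·[0, 0, -2] = [0, 12, -8]. Then w[k] = R[0,0,k] / 4 for each k, giving w = [0, 12, -8] / 4 = [0, 3, -2].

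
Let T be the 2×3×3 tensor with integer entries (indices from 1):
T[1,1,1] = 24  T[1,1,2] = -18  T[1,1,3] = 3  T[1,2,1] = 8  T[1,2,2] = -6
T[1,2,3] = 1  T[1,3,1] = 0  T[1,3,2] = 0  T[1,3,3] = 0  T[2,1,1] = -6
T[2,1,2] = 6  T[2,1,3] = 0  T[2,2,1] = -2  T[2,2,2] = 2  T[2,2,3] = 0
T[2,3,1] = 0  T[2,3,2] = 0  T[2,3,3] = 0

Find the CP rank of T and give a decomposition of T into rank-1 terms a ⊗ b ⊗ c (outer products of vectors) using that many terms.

rank(T) = 2

Lower bound: the mode-1 unfolding of T (rows indexed by i, columns by (j,k) = (1,1), (1,2), (1,3), (2,1), (2,2), (2,3), (3,1), (3,2), (3,3)) is [[24, -18, 3, 8, -6, 1, 0, 0, 0], [-6, 6, 0, -2, 2, 0, 0, 0, 0]].
There the 2×2 minor on rows i ∈ {1, 2}, columns (j,k) ∈ {(1,1), (1,2)} is det [[24, -18], [-6, 6]] = 36 ≠ 0, so this unfolding has rank ≥ 2; CP rank is at least every unfolding rank, so rank(T) ≥ 2. (Flattening ranks never certify an upper bound on CP rank; for that we must actually write T with 2 rank-1 terms.)
Upper bound — finding two terms. Every mode-2 slice of T is a multiple of one matrix: T[:,j,:] = b[j]·M with b = (3, 1, 0) and M = [[8, -6, 1], [-2, 2, 0]] (rows indexed by i, columns by k). So it suffices to write M as a sum of two rank-1 matrices.
Splitting M by its rows (i = 1, 2), M = (1, 0)(8, -6, 1)ᵀ + (0, 1)(-2, 2, 0)ᵀ.
Hence T = (1, 0) ⊗ (3, 1, 0) ⊗ (8, -6, 1) + (0, 1) ⊗ (3, 1, 0) ⊗ (-2, 2, 0), so rank(T) ≤ 2.
These bounds meet, so rank(T) = 2.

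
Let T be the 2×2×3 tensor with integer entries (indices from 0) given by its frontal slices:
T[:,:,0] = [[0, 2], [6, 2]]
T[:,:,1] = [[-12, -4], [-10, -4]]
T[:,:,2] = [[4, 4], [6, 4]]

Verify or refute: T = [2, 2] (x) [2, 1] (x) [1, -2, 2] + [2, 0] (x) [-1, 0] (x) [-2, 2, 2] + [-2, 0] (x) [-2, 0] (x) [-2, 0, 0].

No

Reconstruct entry (1,0,0) from the claimed factors: Σₗ aₗ[1]bₗ[0]cₗ[0] = (2)·(2)·(1) + (0)·(-1)·(-2) + (0)·(-2)·(-2) = 4, but T[1,0,0] = 6. The claim is false.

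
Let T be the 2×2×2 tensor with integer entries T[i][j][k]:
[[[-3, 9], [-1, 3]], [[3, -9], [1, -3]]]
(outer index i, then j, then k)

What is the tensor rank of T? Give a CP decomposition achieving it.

Lower bound: T ≠ 0 (e.g. T[0,0,0] = -3), so rank(T) ≥ 1.
Upper bound: if T = a ⊗ b ⊗ c then every fibre of T is a multiple of the corresponding factor, so read the factors off the fibres through the nonzero entry T[0,0,0] = -3.
The mode-1 fibre T[:,0,0] = [-3, 3] gives a = (1, -1) (primitive direction); the mode-2 fibre T[0,:,0] = [-3, -1] gives b = (3, 1); then c[k] = T[0,0,k] / (a[0]·b[0]) = [-3, 9] / 3 = (-1, 3).
Expanding (1, -1) ⊗ (3, 1) ⊗ (-1, 3) reproduces all 8 entries of T, so T = (1, -1) ⊗ (3, 1) ⊗ (-1, 3) and rank(T) ≤ 1.
These bounds meet, so rank(T) = 1.

rank(T) = 1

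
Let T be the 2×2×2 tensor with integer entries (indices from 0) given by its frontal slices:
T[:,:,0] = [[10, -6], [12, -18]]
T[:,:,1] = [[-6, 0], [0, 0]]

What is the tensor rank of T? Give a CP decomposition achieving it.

rank(T) = 2

Lower bound: the mode-3 unfolding of T (rows indexed by k, columns by (i,j) = (0,0), (0,1), (1,0), (1,1)) is [[10, -6, 12, -18], [-6, 0, 0, 0]].
There the 2×2 minor on rows k ∈ {0, 1}, columns (i,j) ∈ {(0,0), (0,1)} is det [[10, -6], [-6, 0]] = -36 ≠ 0, so this unfolding has rank ≥ 2; CP rank is at least every unfolding rank, so rank(T) ≥ 2. (Flattening ranks never certify an upper bound on CP rank; for that we must actually write T with 2 rank-1 terms.)
Upper bound — finding two terms. Write S_k = T[:,:,k] for the frontal slices: S₀ = [[10, -6], [12, -18]], S₁ = [[-6, 0], [0, 0]].
If T = a₁ ⊗ b₁ ⊗ c₁ + a₂ ⊗ b₂ ⊗ c₂ then each S_k = c₁[k]·a₁b₁ᵀ + c₂[k]·a₂b₂ᵀ. S₀ and S₁ are linearly independent, so a₁b₁ᵀ and a₂b₂ᵀ must span the same plane of matrices: they are the rank-1 matrices of the form x·S₀ + y·S₁.
det(x·S₀ + y·S₁) is −108·x² + 108·xy = (-108)·(x − y)(x), vanishing at (x:y) = (1:1) and (0:1).
M₁ = S₀ + S₁ = [[4, -6], [12, -18]] = 2·[1, 3][2, -3]ᵀ and M₂ = S₁ = [[-6, 0], [0, 0]] = (-6)·[1, 0][1, 0]ᵀ, so take a₁ = [1, 3], b₁ = [2, -3], a₂ = [1, 0], b₂ = [1, 0].
Each slice is an integer combination of E₁ = a₁b₁ᵀ and E₂ = a₂b₂ᵀ: S₀ = 2·E₁ + 6·E₂, S₁ = −6·E₂; reading off coefficients, c₁ = [2, 0] and c₂ = [6, -6].
Hence T = [1, 3] ⊗ [2, -3] ⊗ [2, 0] + [1, 0] ⊗ [1, 0] ⊗ [6, -6], so rank(T) ≤ 2.
These bounds meet, so rank(T) = 2.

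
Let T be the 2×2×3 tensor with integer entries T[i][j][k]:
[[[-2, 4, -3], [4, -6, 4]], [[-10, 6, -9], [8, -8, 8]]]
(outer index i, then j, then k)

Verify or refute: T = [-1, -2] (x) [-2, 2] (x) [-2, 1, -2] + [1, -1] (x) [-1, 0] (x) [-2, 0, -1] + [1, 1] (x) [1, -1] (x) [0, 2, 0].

Reconstruct entry (0,1,1) from the claimed factors: Σₗ aₗ[0]bₗ[1]cₗ[1] = (-1)·(2)·(1) + (1)·(0)·(0) + (1)·(-1)·(2) = -4, but T[0,1,1] = -6. The claim is false.

No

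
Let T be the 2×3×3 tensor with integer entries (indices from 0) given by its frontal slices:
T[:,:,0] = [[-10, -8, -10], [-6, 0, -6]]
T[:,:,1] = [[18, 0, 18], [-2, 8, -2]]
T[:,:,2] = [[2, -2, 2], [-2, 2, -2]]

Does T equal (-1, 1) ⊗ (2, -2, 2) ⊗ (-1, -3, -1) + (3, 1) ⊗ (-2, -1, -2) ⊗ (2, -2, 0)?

Yes

Reconstruct entrywise from the claimed factors. For example, T[0,1,1] = 0 and Σₗ aₗ[0]bₗ[1]cₗ[1] = (-1)·(-2)·(-3) + (3)·(-1)·(-2) = 0; checking all 18 entries, every one matches. The claim holds.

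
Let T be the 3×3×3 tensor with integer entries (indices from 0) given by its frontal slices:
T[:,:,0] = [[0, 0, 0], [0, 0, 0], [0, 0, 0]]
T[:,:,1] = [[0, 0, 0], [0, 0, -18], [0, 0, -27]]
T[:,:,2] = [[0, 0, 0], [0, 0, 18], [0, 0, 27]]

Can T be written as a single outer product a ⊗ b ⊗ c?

Yes

If T = a ⊗ b ⊗ c then every fibre of T is a multiple of the corresponding factor, so read the factors off the fibres through the nonzero entry T[1,2,1] = -18.
The mode-1 fibre T[:,2,1] = [0, -18, -27] gives a = (0, 2, 3) (primitive direction); the mode-2 fibre T[1,:,1] = [0, 0, -18] gives b = (0, 0, 1); then c[k] = T[1,2,k] / (a[1]·b[2]) = [0, -18, 18] / 2 = (0, -9, 9).
Expanding (0, 2, 3) ⊗ (0, 0, 1) ⊗ (0, -9, 9) reproduces all 27 entries of T, so T = (0, 2, 3) ⊗ (0, 0, 1) ⊗ (0, -9, 9) and rank(T) ≤ 1.
Equivalently every frontal slice T[:,:,k] is c[k] times the rank-1 matrix (0, 2, 3) ⊗ (0, 0, 1). So T has rank 1 (it is nonzero).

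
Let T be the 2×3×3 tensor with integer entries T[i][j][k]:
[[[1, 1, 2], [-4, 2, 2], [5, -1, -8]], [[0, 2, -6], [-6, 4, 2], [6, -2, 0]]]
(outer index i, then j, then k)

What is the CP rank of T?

3

Lower bound: the mode-2 unfolding of T (rows indexed by j, columns by (i,k) = (0,0), (0,1), (0,2), (1,0), (1,1), (1,2)) is [[1, 1, 2, 0, 2, -6], [-4, 2, 2, -6, 4, 2], [5, -1, -8, 6, -2, 0]].
There the 3×3 minor on rows j ∈ {0, 1, 2}, columns (i,k) ∈ {(0,0), (0,1), (0,2)} is det [[1, 1, 2], [-4, 2, 2], [5, -1, -8]] = -48 ≠ 0, so this unfolding has rank ≥ 3; CP rank is at least every unfolding rank, so rank(T) ≥ 3. (Unfolding ranks only ever bound the CP rank from below — rank(T) can be strictly larger than all of them — so the matching upper bound has to come from an explicit 3-term decomposition.)
Upper bound: T is a sum of 3 rank-1 terms, T = [1, -1] ⊗ [1, 0, -1] ⊗ [0, 0, 4] + [1, 1] ⊗ [1, -1, 2] ⊗ [2, 0, -2] + [1, 2] ⊗ [1, 2, -1] ⊗ [-1, 1, 0] (one valid choice — decompositions are not unique — normalised so each a, b is primitive with positive first nonzero entry; check it by expanding all entries), so rank(T) ≤ 3.
These bounds meet, so rank(T) = 3.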